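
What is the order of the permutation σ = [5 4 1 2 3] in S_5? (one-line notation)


Cycle decomposition: (1 5 3) (2 4)
Cycle lengths: 3, 2
Order = lcm(3, 2) = 6

ord(σ) = 6


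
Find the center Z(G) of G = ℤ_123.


Z(G) = {g ∈ G | gx = xg for all x ∈ G}
ℤ_123 is abelian, so Z(G) = G

Z(ℤ_123) = ℤ_123


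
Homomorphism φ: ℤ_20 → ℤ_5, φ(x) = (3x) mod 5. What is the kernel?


Kernel = preimage of identity
ker(φ) = {x ∈ ℤ_20 : 3x ≡ 0 (mod 5)}. Since 5 | 20, φ is well-defined. The kernel is the cyclic subgroup ⟨5⟩ of ℤ_20 (order 4), i.e. {0, 5, 10, 15}

ker(φ) = {0, 5, 10, 15}


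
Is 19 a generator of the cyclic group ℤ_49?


g generates ℤ_n iff gcd(g, n) = 1
gcd(19, 49) = 1
Since gcd = 1, 19 is a generator.

Yes, 19 generates ℤ_49


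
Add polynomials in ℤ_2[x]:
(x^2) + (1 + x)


Add coefficients mod 2:
x^0: 0 + 1 = 1 (mod 2)
x^1: 0 + 1 = 1 (mod 2)
x^2: 1 + 0 = 1 (mod 2)
Result: 1 + x + x^2

f + g = 1 + x + x^2


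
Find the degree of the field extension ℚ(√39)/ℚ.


√39 has minimal polynomial x² - 39 (irreducible over ℚ since 39 is squarefree)

[ℚ(√39)/ℚ] = 2


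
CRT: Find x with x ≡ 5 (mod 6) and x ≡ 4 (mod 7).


m₁ = 6, m₂ = 7, gcd = 1, so CRT applies. M = m₁·m₂ = 42
Let M₁ = M/m₁ = 7, M₂ = M/m₂ = 6
Find y₁ ≡ M₁⁻¹ (mod m₁): 7⁻¹ ≡ 1 (mod 6)
Find y₂ ≡ M₂⁻¹ (mod m₂): 6⁻¹ ≡ 6 (mod 7)
x = a₁·M₁·y₁ + a₂·M₂·y₂ = 5·7·1 + 4·6·6 = 179
Reduce mod 42: x ≡ 11
Check: 11 mod 6 = 5 ✓, 11 mod 7 = 4 ✓

x ≡ 11 (mod 42)


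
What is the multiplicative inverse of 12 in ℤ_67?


Use the extended Euclidean algorithm to write 1 = 12·s + 67·t; then s mod 67 is the inverse.
Euclidean algorithm:
  12 = 0·67 + 12
  67 = 5·12 + 7
  12 = 1·7 + 5
  7 = 1·5 + 2
  5 = 2·2 + 1
  2 = 2·1 + 0
gcd(12,67) = 1
Back-substitution gives: 12·(28) + 67·(-5) = 1
So 12⁻¹ ≡ 28 ≡ 28 (mod 67)
Check: 12 × 28 = 336 ≡ 1 (mod 67) ✓

12⁻¹ ≡ 28 (mod 67)


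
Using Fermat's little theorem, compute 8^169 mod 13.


Fermat's little theorem: if p is prime and gcd(a,p)=1, then a^(p-1) ≡ 1 (mod p)
p = 13 is prime, gcd(8,13) = 1
Reduce exponent: 169 mod 12 = 1
So 8^169 ≡ 8^1 (mod 13)
8^1 mod 13 = 8

8^169 ≡ 8 (mod 13)


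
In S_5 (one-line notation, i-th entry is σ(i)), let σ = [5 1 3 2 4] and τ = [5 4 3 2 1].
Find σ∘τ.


σ∘τ: apply τ first, then σ
1 →τ 5 →σ 4
2 →τ 4 →σ 2
3 →τ 3 →σ 3
4 →τ 2 →σ 1
5 →τ 1 →σ 5

σ∘τ = [4 2 3 1 5]


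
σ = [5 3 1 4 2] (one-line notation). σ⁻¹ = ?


To find σ⁻¹, swap domain and range:
σ(1) = 5 → σ⁻¹(5) = 1
σ(2) = 3 → σ⁻¹(3) = 2
σ(3) = 1 → σ⁻¹(1) = 3
σ(4) = 4 → σ⁻¹(4) = 4
σ(5) = 2 → σ⁻¹(2) = 5

σ⁻¹ = [3 5 2 4 1]


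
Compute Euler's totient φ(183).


Factor n: 183 = 3 × 61
φ(n) = n · ∏(1 - 1/p) over distinct primes p | n
φ(183) = 183 · (1 - 1/3) · (1 - 1/61) = 120

φ(183) = 120


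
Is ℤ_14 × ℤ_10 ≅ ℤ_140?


Comparing ℤ_14 × ℤ_10 and ℤ_140:
gcd(14,10) = 2 ≠ 1. Max element order in ℤ_14×ℤ_10 is lcm(14,10) = 70 < 140, so it has no element of order 140

No, ℤ_14 × ℤ_10 ≇ ℤ_140


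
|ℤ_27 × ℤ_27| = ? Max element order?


|ℤ_27 × ℤ_27| = 27 × 27 = 729
Max element order = lcm(27,27) = 27
Cyclic? No (gcd=27)

|ℤ_27×ℤ_27| = 729, max element order = 27


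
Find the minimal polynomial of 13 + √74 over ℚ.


Let α = 13 + √74. Then α - 13 = √74, so (α - 13)² = 74, giving α² - 26α + 95 = 0. Degree 2 and α ∉ ℚ, so this is the minimal polynomial.

Minimal polynomial: x² - 26x + 95


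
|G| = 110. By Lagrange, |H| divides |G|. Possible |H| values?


Lagrange's theorem: |H| divides |G|
|G| = 110
Divisors of 110: 1, 2, 5, 10, 11, 22, 55, 110

Possible subgroup orders: {1, 2, 5, 10, 11, 22, 55, 110}


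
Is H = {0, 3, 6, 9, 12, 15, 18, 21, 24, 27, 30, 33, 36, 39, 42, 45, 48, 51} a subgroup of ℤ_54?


Subgroup test for H = {0, 3, 6, 9, 12, 15, 18, 21, 24, 27, 30, 33, 36, 39, 42, 45, 48, 51} in (ℤ_54, +):
(1) 0 ∈ H? Yes
(2) Closure: for all a,b ∈ H, (a+b) mod 54 ∈ H? Yes
(3) Inverses: for all a ∈ H, -a mod 54 ∈ H? Yes

Yes, H is a subgroup of ℤ_54


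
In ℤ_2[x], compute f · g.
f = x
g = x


Expand and collect like terms; reduce coefficients mod 2:
x^0: 0·0 = 0 ≡ 0 (mod 2)
x^1: 0·1 + 1·0 = 0 ≡ 0 (mod 2)
x^2: 1·1 = 1 ≡ 1 (mod 2)
Result: x^2

f · g = x^2


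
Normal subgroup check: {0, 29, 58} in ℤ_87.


H = {0, 29, 58} in ℤ_87
ℤ_87 is abelian; every subgroup of an abelian group is normal

Yes, normal subgroup


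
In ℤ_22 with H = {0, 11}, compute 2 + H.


2 + H = {2 + h (mod 22) : h ∈ H}
2+0=2, 2+11=13

2 + H = {2, 13}


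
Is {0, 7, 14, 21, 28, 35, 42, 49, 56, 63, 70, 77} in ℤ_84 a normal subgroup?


H = {0, 7, 14, 21, 28, 35, 42, 49, 56, 63, 70, 77} in ℤ_84
ℤ_84 is abelian; every subgroup of an abelian group is normal

Yes, normal subgroup


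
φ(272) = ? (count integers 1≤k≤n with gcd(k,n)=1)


Factor n: 272 = 2^4 × 17
φ(n) = n · ∏(1 - 1/p) over distinct primes p | n
φ(272) = 272 · (1 - 1/2) · (1 - 1/17) = 128

φ(272) = 128


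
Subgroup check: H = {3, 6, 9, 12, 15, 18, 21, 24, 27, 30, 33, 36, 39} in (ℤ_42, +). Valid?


Subgroup test for H = {3, 6, 9, 12, 15, 18, 21, 24, 27, 30, 33, 36, 39} in (ℤ_42, +):
(1) 0 ∈ H? No
(2) Closure: for all a,b ∈ H, (a+b) mod 42 ∈ H? No  [counterexample: 3 + 39 = 0 ∉ H]
(3) Inverses: for all a ∈ H, -a mod 42 ∈ H? Yes

No, H is not a subgroup of ℤ_42


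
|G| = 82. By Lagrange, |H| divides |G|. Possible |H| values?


Lagrange's theorem: |H| divides |G|
|G| = 82
Divisors of 82: 1, 2, 41, 82

Possible subgroup orders: {1, 2, 41, 82}


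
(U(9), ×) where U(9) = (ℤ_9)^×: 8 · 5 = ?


Operation: multiplication mod 9
8 · 5 = (a × b) mod 9 with a = 8, b = 5

8 · 5 = 4


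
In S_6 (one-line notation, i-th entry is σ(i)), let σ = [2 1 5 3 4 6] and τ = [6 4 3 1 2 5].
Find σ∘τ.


σ∘τ: apply τ first, then σ
1 →τ 6 →σ 6
2 →τ 4 →σ 3
3 →τ 3 →σ 5
4 →τ 1 →σ 2
5 →τ 2 →σ 1
6 →τ 5 →σ 4

σ∘τ = [6 3 5 2 1 4]


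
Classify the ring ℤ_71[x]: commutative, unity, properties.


ℤ_71 is a field (n prime), so ℤ_71[x] is a commutative integral domain with unity
Commutative: Yes
Integral domain: Yes
Has unity: Yes

ℤ_71[x]: Commutative=Yes, Unity=Yes


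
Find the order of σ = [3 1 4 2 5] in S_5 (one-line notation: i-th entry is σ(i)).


Cycle decomposition: (1 3 4 2)
Cycle lengths: 4
Order = lcm(4) = 4

ord(σ) = 4


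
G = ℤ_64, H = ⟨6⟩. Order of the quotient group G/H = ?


|⟨6⟩| = n / gcd(6, 64) = 64 / 2 = 32
H is normal (ℤ_64 is abelian).
|G/H| = |G| / |H| = 64 / 32 = 2

|G/H| = 2


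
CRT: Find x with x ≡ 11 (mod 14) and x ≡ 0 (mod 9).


m₁ = 14, m₂ = 9, gcd = 1, so CRT applies. M = m₁·m₂ = 126
Let M₁ = M/m₁ = 9, M₂ = M/m₂ = 14
Find y₁ ≡ M₁⁻¹ (mod m₁): 9⁻¹ ≡ 11 (mod 14)
Find y₂ ≡ M₂⁻¹ (mod m₂): 14⁻¹ ≡ 2 (mod 9)
x = a₁·M₁·y₁ + a₂·M₂·y₂ = 11·9·11 + 0·14·2 = 1089
Reduce mod 126: x ≡ 81
Check: 81 mod 14 = 11 ✓, 81 mod 9 = 0 ✓

x ≡ 81 (mod 126)


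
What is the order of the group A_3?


|A_n| = n!/2 (even permutations)
|A_3| = 3!/2 = 6/2 = 3

|A_3| = 3


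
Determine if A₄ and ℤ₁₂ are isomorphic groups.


Comparing A₄ and ℤ₁₂:
A₄ is non-abelian, ℤ₁₂ is abelian

No, A₄ ≇ ℤ₁₂


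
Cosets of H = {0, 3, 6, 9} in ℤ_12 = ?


H = {0, 3, 6, 9}, |H| = 4
Number of cosets = |G|/|H| = 12/4 = 3
0 + H = {0, 3, 6, 9}
1 + H = {1, 4, 7, 10}
2 + H = {2, 5, 8, 11}

Cosets: 0+H={0,3,6,9}; 1+H={1,4,7,10}; 2+H={2,5,8,11}


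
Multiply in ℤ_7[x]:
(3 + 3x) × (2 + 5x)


Expand and collect like terms; reduce coefficients mod 7:
x^0: 3·2 = 6 ≡ 6 (mod 7)
x^1: 3·5 + 3·2 = 21 ≡ 0 (mod 7)
x^2: 3·5 = 15 ≡ 1 (mod 7)
Result: 6 + x^2

f · g = 6 + x^2


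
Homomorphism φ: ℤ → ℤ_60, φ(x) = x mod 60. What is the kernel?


Kernel = preimage of identity
ker(φ) = {x ∈ ℤ : x ≡ 0 (mod 60)} = 60ℤ = {0, ±60, ±120, ...}

ker(φ) = 60ℤ


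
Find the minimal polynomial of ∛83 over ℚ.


∛83 satisfies x³ - 83 = 0, irreducible over ℚ (no rational root; 83 is not a perfect cube)

Minimal polynomial: x³ - 83


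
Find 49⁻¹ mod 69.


Use the extended Euclidean algorithm to write 1 = 49·s + 69·t; then s mod 69 is the inverse.
Euclidean algorithm:
  49 = 0·69 + 49
  69 = 1·49 + 20
  49 = 2·20 + 9
  20 = 2·9 + 2
  9 = 4·2 + 1
  2 = 2·1 + 0
gcd(49,69) = 1
Back-substitution gives: 49·(31) + 69·(-22) = 1
So 49⁻¹ ≡ 31 ≡ 31 (mod 69)
Check: 49 × 31 = 1519 ≡ 1 (mod 69) ✓

49⁻¹ ≡ 31 (mod 69)


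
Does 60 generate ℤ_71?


g generates ℤ_n iff gcd(g, n) = 1
gcd(60, 71) = 1
Since gcd = 1, 60 is a generator.

Yes, 60 generates ℤ_71


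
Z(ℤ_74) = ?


Z(G) = {g ∈ G | gx = xg for all x ∈ G}
ℤ_74 is abelian, so Z(G) = G

Z(ℤ_74) = ℤ_74


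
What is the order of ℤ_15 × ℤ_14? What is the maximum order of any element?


|ℤ_15 × ℤ_14| = 15 × 14 = 210
Max element order = lcm(15,14) = 210
Cyclic? Yes (gcd=1)

|ℤ_15×ℤ_14| = 210, max element order = 210


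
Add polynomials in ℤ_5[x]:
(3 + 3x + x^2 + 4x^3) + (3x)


Add coefficients mod 5:
x^0: 3 + 0 = 3 (mod 5)
x^1: 3 + 3 = 1 (mod 5)
x^2: 1 + 0 = 1 (mod 5)
x^3: 4 + 0 = 4 (mod 5)
Result: 3 + x + x^2 + 4x^3

f + g = 3 + x + x^2 + 4x^3


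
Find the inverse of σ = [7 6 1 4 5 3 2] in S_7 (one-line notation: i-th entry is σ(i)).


To find σ⁻¹, swap domain and range:
σ(1) = 7 → σ⁻¹(7) = 1
σ(2) = 6 → σ⁻¹(6) = 2
σ(3) = 1 → σ⁻¹(1) = 3
σ(4) = 4 → σ⁻¹(4) = 4
σ(5) = 5 → σ⁻¹(5) = 5
σ(6) = 3 → σ⁻¹(3) = 6
σ(7) = 2 → σ⁻¹(2) = 7

σ⁻¹ = [3 7 6 4 5 2 1]


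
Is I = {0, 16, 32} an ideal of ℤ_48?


Check ideal conditions for I = {0, 16, 32} in ℤ_48:
(1) I is an additive subgroup? Yes
(2) For r ∈ ℤ_48 and a ∈ I: r·a ∈ I? Yes

Yes, I is an ideal of ℤ_48


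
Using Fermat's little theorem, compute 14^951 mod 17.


Fermat's little theorem: if p is prime and gcd(a,p)=1, then a^(p-1) ≡ 1 (mod p)
p = 17 is prime, gcd(14,17) = 1
Reduce exponent: 951 mod 16 = 7
So 14^951 ≡ 14^7 (mod 17)
14^7 mod 17 = 6

14^951 ≡ 6 (mod 17)


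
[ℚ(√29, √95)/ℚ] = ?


[ℚ(√29,√95):ℚ] = [ℚ(√29,√95):ℚ(√29)]·[ℚ(√29):ℚ] = 2·2 = 4

[ℚ(√29, √95)/ℚ] = 4


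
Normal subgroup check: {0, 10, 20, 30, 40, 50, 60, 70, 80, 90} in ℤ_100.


H = {0, 10, 20, 30, 40, 50, 60, 70, 80, 90} in ℤ_100
ℤ_100 is abelian; every subgroup of an abelian group is normal

Yes, normal subgroup


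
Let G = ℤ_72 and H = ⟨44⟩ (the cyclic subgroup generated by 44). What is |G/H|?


|⟨44⟩| = n / gcd(44, 72) = 72 / 4 = 18
H is normal (ℤ_72 is abelian).
|G/H| = |G| / |H| = 72 / 18 = 4

|G/H| = 4


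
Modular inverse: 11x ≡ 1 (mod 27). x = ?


Use the extended Euclidean algorithm to write 1 = 11·s + 27·t; then s mod 27 is the inverse.
Euclidean algorithm:
  11 = 0·27 + 11
  27 = 2·11 + 5
  11 = 2·5 + 1
  5 = 5·1 + 0
gcd(11,27) = 1
Back-substitution gives: 11·(5) + 27·(-2) = 1
So 11⁻¹ ≡ 5 ≡ 5 (mod 27)
Check: 11 × 5 = 55 ≡ 1 (mod 27) ✓

11⁻¹ ≡ 5 (mod 27)


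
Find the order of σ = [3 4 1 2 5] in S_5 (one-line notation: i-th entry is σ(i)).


Cycle decomposition: (1 3) (2 4)
Cycle lengths: 2, 2
Order = lcm(2, 2) = 2

ord(σ) = 2


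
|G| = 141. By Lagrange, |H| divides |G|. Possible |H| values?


Lagrange's theorem: |H| divides |G|
|G| = 141
Divisors of 141: 1, 3, 47, 141

Possible subgroup orders: {1, 3, 47, 141}


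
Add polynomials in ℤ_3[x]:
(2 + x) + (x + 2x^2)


Add coefficients mod 3:
x^0: 2 + 0 = 2 (mod 3)
x^1: 1 + 1 = 2 (mod 3)
x^2: 0 + 2 = 2 (mod 3)
Result: 2 + 2x + 2x^2

f + g = 2 + 2x + 2x^2


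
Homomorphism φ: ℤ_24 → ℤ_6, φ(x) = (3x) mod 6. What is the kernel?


Kernel = preimage of identity
ker(φ) = {x ∈ ℤ_24 : 3x ≡ 0 (mod 6)}. Since 6 | 24, φ is well-defined. The kernel is the cyclic subgroup ⟨2⟩ of ℤ_24 (order 12), i.e. {0, 2, 4, 6, 8, 10, 12, 14, 16, 18, 20, 22}

ker(φ) = {0, 2, 4, 6, 8, 10, 12, 14, 16, 18, 20, 22}


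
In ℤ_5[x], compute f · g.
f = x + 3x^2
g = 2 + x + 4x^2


Expand and collect like terms; reduce coefficients mod 5:
x^0: 0·2 = 0 ≡ 0 (mod 5)
x^1: 0·1 + 1·2 = 2 ≡ 2 (mod 5)
x^2: 0·4 + 1·1 + 3·2 = 7 ≡ 2 (mod 5)
x^3: 1·4 + 3·1 = 7 ≡ 2 (mod 5)
x^4: 3·4 = 12 ≡ 2 (mod 5)
Result: 2x + 2x^2 + 2x^3 + 2x^4

f · g = 2x + 2x^2 + 2x^3 + 2x^4


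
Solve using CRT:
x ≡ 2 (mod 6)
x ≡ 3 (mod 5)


m₁ = 6, m₂ = 5, gcd = 1, so CRT applies. M = m₁·m₂ = 30
Let M₁ = M/m₁ = 5, M₂ = M/m₂ = 6
Find y₁ ≡ M₁⁻¹ (mod m₁): 5⁻¹ ≡ 5 (mod 6)
Find y₂ ≡ M₂⁻¹ (mod m₂): 6⁻¹ ≡ 1 (mod 5)
x = a₁·M₁·y₁ + a₂·M₂·y₂ = 2·5·5 + 3·6·1 = 68
Reduce mod 30: x ≡ 8
Check: 8 mod 6 = 2 ✓, 8 mod 5 = 3 ✓

x ≡ 8 (mod 30)


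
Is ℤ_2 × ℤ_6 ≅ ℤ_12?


Comparing ℤ_2 × ℤ_6 and ℤ_12:
gcd(2,6) = 2 ≠ 1. Max element order in ℤ_2×ℤ_6 is lcm(2,6) = 6 < 12, so it has no element of order 12

No, ℤ_2 × ℤ_6 ≇ ℤ_12


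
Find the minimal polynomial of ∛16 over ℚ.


∛16 satisfies x³ - 16 = 0, irreducible over ℚ (no rational root; 16 is not a perfect cube)

Minimal polynomial: x³ - 16


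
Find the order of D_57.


|D_n| = 2n (n rotations and n reflections)
|D_57| = 2×57 = 114

|D_57| = 114


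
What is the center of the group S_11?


Z(G) = {g ∈ G | gx = xg for all x ∈ G}
S_n is non-abelian for n ≥ 3; Z(S_11) is trivial

Z(S_11) = {e}


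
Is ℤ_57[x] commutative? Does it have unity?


ℤ_57 has zero divisors (3·19 ≡ 0), and these lift to constant zero divisors in ℤ_57[x]; so not an integral domain
Commutative: Yes
Integral domain: No
Has unity: Yes

ℤ_57[x]: Commutative=Yes, Unity=Yes


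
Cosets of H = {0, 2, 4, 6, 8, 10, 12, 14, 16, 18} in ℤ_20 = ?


H = {0, 2, 4, 6, 8, 10, 12, 14, 16, 18}, |H| = 10
Number of cosets = |G|/|H| = 20/10 = 2
0 + H = {0, 2, 4, 6, 8, 10, 12, 14, 16, 18}
1 + H = {1, 3, 5, 7, 9, 11, 13, 15, 17, 19}

Cosets: 0+H={0,2,4,6,8,10,12,14,16,18}; 1+H={1,3,5,7,9,11,13,15,17,19}


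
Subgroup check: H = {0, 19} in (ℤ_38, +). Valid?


Subgroup test for H = {0, 19} in (ℤ_38, +):
(1) 0 ∈ H? Yes
(2) Closure: for all a,b ∈ H, (a+b) mod 38 ∈ H? Yes
(3) Inverses: for all a ∈ H, -a mod 38 ∈ H? Yes

Yes, H is a subgroup of ℤ_38


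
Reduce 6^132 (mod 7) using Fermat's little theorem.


Fermat's little theorem: if p is prime and gcd(a,p)=1, then a^(p-1) ≡ 1 (mod p)
p = 7 is prime, gcd(6,7) = 1
Reduce exponent: 132 mod 6 = 0
So 6^132 ≡ 6^0 (mod 7)
6^0 = 1

6^132 ≡ 1 (mod 7)


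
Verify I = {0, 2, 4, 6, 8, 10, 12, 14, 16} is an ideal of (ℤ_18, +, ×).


Check ideal conditions for I = {0, 2, 4, 6, 8, 10, 12, 14, 16} in ℤ_18:
(1) I is an additive subgroup? Yes
(2) For r ∈ ℤ_18 and a ∈ I: r·a ∈ I? Yes

Yes, I is an ideal of ℤ_18


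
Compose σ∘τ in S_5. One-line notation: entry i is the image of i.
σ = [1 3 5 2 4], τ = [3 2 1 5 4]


σ∘τ: apply τ first, then σ
1 →τ 3 →σ 5
2 →τ 2 →σ 3
3 →τ 1 →σ 1
4 →τ 5 →σ 4
5 →τ 4 →σ 2

σ∘τ = [5 3 1 4 2]


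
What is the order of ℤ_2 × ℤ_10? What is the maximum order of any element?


|ℤ_2 × ℤ_10| = 2 × 10 = 20
Max element order = lcm(2,10) = 10
Cyclic? No (gcd=2)

|ℤ_2×ℤ_10| = 20, max element order = 10


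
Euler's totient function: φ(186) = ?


Factor n: 186 = 2 × 3 × 31
φ(n) = n · ∏(1 - 1/p) over distinct primes p | n
φ(186) = 186 · (1 - 1/2) · (1 - 1/3) · (1 - 1/31) = 60

φ(186) = 60


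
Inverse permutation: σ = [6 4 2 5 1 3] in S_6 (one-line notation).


To find σ⁻¹, swap domain and range:
σ(1) = 6 → σ⁻¹(6) = 1
σ(2) = 4 → σ⁻¹(4) = 2
σ(3) = 2 → σ⁻¹(2) = 3
σ(4) = 5 → σ⁻¹(5) = 4
σ(5) = 1 → σ⁻¹(1) = 5
σ(6) = 3 → σ⁻¹(3) = 6

σ⁻¹ = [5 3 6 2 4 1]


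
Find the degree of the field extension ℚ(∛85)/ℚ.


∛85 has minimal polynomial x³ - 85 (irreducible over ℚ since 85 is not a perfect cube)

[ℚ(∛85)/ℚ] = 3


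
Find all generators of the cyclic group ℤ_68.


g generates ℤ_n iff gcd(g,n) = 1
Prime factors of 68: 2, 17
Generators are g ∈ {1,...,67} not divisible by any of these primes.
Generators: {1, 3, 5, 7, 9, 11, 13, 15, 19, 21, 23, 25, 27, 29, 31, 33, 35, 37, 39, 41, 43, 45, 47, 49, 53, 55, 57, 59, 61, 63, 65, 67}
Number of generators = φ(68) = 32

Generators of ℤ_68 = {1, 3, 5, 7, 9, 11, 13, 15, 19, 21, 23, 25, 27, 29, 31, 33, 35, 37, 39, 41, 43, 45, 47, 49, 53, 55, 57, 59, 61, 63, 65, 67}


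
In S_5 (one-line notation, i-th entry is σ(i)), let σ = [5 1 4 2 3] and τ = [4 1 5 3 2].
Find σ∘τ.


σ∘τ: apply τ first, then σ
1 →τ 4 →σ 2
2 →τ 1 →σ 5
3 →τ 5 →σ 3
4 →τ 3 →σ 4
5 →τ 2 →σ 1

σ∘τ = [2 5 3 4 1]


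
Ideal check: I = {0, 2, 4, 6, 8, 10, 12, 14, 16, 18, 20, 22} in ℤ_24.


Check ideal conditions for I = {0, 2, 4, 6, 8, 10, 12, 14, 16, 18, 20, 22} in ℤ_24:
(1) I is an additive subgroup? Yes
(2) For r ∈ ℤ_24 and a ∈ I: r·a ∈ I? Yes

Yes, I is an ideal of ℤ_24


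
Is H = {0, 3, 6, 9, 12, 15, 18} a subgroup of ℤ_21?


Subgroup test for H = {0, 3, 6, 9, 12, 15, 18} in (ℤ_21, +):
(1) 0 ∈ H? Yes
(2) Closure: for all a,b ∈ H, (a+b) mod 21 ∈ H? Yes
(3) Inverses: for all a ∈ H, -a mod 21 ∈ H? Yes

Yes, H is a subgroup of ℤ_21


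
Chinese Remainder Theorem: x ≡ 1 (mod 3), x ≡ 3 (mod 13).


m₁ = 3, m₂ = 13, gcd = 1, so CRT applies. M = m₁·m₂ = 39
Let M₁ = M/m₁ = 13, M₂ = M/m₂ = 3
Find y₁ ≡ M₁⁻¹ (mod m₁): 13⁻¹ ≡ 1 (mod 3)
Find y₂ ≡ M₂⁻¹ (mod m₂): 3⁻¹ ≡ 9 (mod 13)
x = a₁·M₁·y₁ + a₂·M₂·y₂ = 1·13·1 + 3·3·9 = 94
Reduce mod 39: x ≡ 16
Check: 16 mod 3 = 1 ✓, 16 mod 13 = 3 ✓

x ≡ 16 (mod 39)


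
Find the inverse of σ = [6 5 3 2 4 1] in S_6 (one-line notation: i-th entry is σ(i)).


To find σ⁻¹, swap domain and range:
σ(1) = 6 → σ⁻¹(6) = 1
σ(2) = 5 → σ⁻¹(5) = 2
σ(3) = 3 → σ⁻¹(3) = 3
σ(4) = 2 → σ⁻¹(2) = 4
σ(5) = 4 → σ⁻¹(4) = 5
σ(6) = 1 → σ⁻¹(1) = 6

σ⁻¹ = [6 4 3 5 2 1]


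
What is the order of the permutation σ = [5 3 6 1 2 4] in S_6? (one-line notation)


Cycle decomposition: (1 5 2 3 6 4)
Cycle lengths: 6
Order = lcm(6) = 6

ord(σ) = 6


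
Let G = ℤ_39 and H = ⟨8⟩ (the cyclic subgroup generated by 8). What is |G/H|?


|⟨8⟩| = n / gcd(8, 39) = 39 / 1 = 39
H is normal (ℤ_39 is abelian).
|G/H| = |G| / |H| = 39 / 39 = 1

|G/H| = 1


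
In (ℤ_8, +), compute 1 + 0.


Operation: addition mod 8
1 + 0 = (a + b) mod 8 with a = 1, b = 0

1 + 0 = 1


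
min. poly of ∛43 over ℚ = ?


∛43 satisfies x³ - 43 = 0, irreducible over ℚ (no rational root; 43 is not a perfect cube)

Minimal polynomial: x³ - 43


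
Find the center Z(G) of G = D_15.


Z(G) = {g ∈ G | gx = xg for all x ∈ G}
For odd n, Z(D_n) = {e}: no nontrivial rotation commutes with all reflections

Z(D_15) = {e}


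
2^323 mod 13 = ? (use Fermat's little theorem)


Fermat's little theorem: if p is prime and gcd(a,p)=1, then a^(p-1) ≡ 1 (mod p)
p = 13 is prime, gcd(2,13) = 1
Reduce exponent: 323 mod 12 = 11
So 2^323 ≡ 2^11 (mod 13)
2^11 mod 13 = 7

2^323 ≡ 7 (mod 13)


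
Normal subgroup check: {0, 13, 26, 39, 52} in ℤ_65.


H = {0, 13, 26, 39, 52} in ℤ_65
ℤ_65 is abelian; every subgroup of an abelian group is normal

Yes, normal subgroup


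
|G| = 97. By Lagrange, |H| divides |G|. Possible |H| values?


Lagrange's theorem: |H| divides |G|
|G| = 97
Divisors of 97: 1, 97

Possible subgroup orders: {1, 97}


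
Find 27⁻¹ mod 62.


Use the extended Euclidean algorithm to write 1 = 27·s + 62·t; then s mod 62 is the inverse.
Euclidean algorithm:
  27 = 0·62 + 27
  62 = 2·27 + 8
  27 = 3·8 + 3
  8 = 2·3 + 2
  3 = 1·2 + 1
  2 = 2·1 + 0
gcd(27,62) = 1
Back-substitution gives: 27·(23) + 62·(-10) = 1
So 27⁻¹ ≡ 23 ≡ 23 (mod 62)
Check: 27 × 23 = 621 ≡ 1 (mod 62) ✓

27⁻¹ ≡ 23 (mod 62)


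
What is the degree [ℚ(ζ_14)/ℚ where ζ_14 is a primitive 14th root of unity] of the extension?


[ℚ(ζ_n):ℚ] = deg Φ_n(x) = φ(n). Here φ(14) = 6

[ℚ(ζ_14)/ℚ where ζ_14 is a primitive 14th root of unity] = 6


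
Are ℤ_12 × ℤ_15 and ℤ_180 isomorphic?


Comparing ℤ_12 × ℤ_15 and ℤ_180:
gcd(12,15) = 3 ≠ 1. Max element order in ℤ_12×ℤ_15 is lcm(12,15) = 60 < 180, so it has no element of order 180

No, ℤ_12 × ℤ_15 ≇ ℤ_180


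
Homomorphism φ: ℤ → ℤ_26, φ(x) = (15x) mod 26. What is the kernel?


Kernel = preimage of identity
ker(φ) = {x ∈ ℤ : 15x ≡ 0 (mod 26)}. gcd(15,26) = 1, so 15x ≡ 0 (mod 26) ⟺ x ≡ 0 (mod 26/1 = 26). Hence ker(φ) = 26ℤ

ker(φ) = 26ℤ


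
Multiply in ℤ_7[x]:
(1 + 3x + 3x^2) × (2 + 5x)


Expand and collect like terms; reduce coefficients mod 7:
x^0: 1·2 = 2 ≡ 2 (mod 7)
x^1: 1·5 + 3·2 = 11 ≡ 4 (mod 7)
x^2: 3·5 + 3·2 = 21 ≡ 0 (mod 7)
x^3: 3·5 = 15 ≡ 1 (mod 7)
Result: 2 + 4x + x^3

f · g = 2 + 4x + x^3


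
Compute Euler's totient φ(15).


φ(n) = count of k ∈ {1,...,n} with gcd(k,n)=1
Coprimes to 15: {1, 2, 4, 7, 8, 11, 13, 14}
Count: 8

φ(15) = 8


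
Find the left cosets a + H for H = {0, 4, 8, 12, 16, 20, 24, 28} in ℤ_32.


H = {0, 4, 8, 12, 16, 20, 24, 28}, |H| = 8
Number of cosets = |G|/|H| = 32/8 = 4
0 + H = {0, 4, 8, 12, 16, 20, 24, 28}
1 + H = {1, 5, 9, 13, 17, 21, 25, 29}
2 + H = {2, 6, 10, 14, 18, 22, 26, 30}
3 + H = {3, 7, 11, 15, 19, 23, 27, 31}

Cosets: 0+H={0,4,8,12,16,20,24,28}; 1+H={1,5,9,13,17,21,25,29}; 2+H={2,6,10,14,18,22,26,30}; 3+H={3,7,11,15,19,23,27,31}


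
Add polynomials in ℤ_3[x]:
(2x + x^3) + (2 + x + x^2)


Add coefficients mod 3:
x^0: 0 + 2 = 2 (mod 3)
x^1: 2 + 1 = 0 (mod 3)
x^2: 0 + 1 = 1 (mod 3)
x^3: 1 + 0 = 1 (mod 3)
Result: 2 + x^2 + x^3

f + g = 2 + x^2 + x^3


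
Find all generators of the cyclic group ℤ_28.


g generates ℤ_n iff gcd(g,n) = 1
Prime factors of 28: 2, 7
Generators are g ∈ {1,...,27} not divisible by any of these primes.
Generators: {1, 3, 5, 9, 11, 13, 15, 17, 19, 23, 25, 27}
Number of generators = φ(28) = 12

Generators of ℤ_28 = {1, 3, 5, 9, 11, 13, 15, 17, 19, 23, 25, 27}


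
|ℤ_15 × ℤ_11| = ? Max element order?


|ℤ_15 × ℤ_11| = 15 × 11 = 165
Max element order = lcm(15,11) = 165
Cyclic? Yes (gcd=1)

|ℤ_15×ℤ_11| = 165, max element order = 165


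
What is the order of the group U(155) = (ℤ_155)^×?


U(n) is the group of units mod n; |U(n)| = φ(n)
|U(155)| = φ(155) = 120

|U(155) = (ℤ_155)^×| = 120


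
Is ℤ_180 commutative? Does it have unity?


ℤ_180 is a commutative ring with unity 1; 180 = 2×90 is composite, so 2·90 ≡ 0 gives zero divisors (not an integral domain)
Commutative: Yes
Integral domain: No
Has unity: Yes

ℤ_180: Commutative=Yes, Unity=Yes


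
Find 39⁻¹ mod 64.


Use the extended Euclidean algorithm to write 1 = 39·s + 64·t; then s mod 64 is the inverse.
Euclidean algorithm:
  39 = 0·64 + 39
  64 = 1·39 + 25
  39 = 1·25 + 14
  25 = 1·14 + 11
  14 = 1·11 + 3
  11 = 3·3 + 2
  3 = 1·2 + 1
  2 = 2·1 + 0
gcd(39,64) = 1
Back-substitution gives: 39·(23) + 64·(-14) = 1
So 39⁻¹ ≡ 23 ≡ 23 (mod 64)
Check: 39 × 23 = 897 ≡ 1 (mod 64) ✓

39⁻¹ ≡ 23 (mod 64)


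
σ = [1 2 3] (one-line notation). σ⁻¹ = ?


To find σ⁻¹, swap domain and range:
σ(1) = 1 → σ⁻¹(1) = 1
σ(2) = 2 → σ⁻¹(2) = 2
σ(3) = 3 → σ⁻¹(3) = 3

σ⁻¹ = [1 2 3]


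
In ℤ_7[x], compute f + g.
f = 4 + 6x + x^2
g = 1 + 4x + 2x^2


Add coefficients mod 7:
x^0: 4 + 1 = 5 (mod 7)
x^1: 6 + 4 = 3 (mod 7)
x^2: 1 + 2 = 3 (mod 7)
Result: 5 + 3x + 3x^2

f + g = 5 + 3x + 3x^2


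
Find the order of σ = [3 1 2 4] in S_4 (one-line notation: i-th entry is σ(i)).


Cycle decomposition: (1 3 2)
Cycle lengths: 3
Order = lcm(3) = 3

ord(σ) = 3


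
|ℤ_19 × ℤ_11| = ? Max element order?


|ℤ_19 × ℤ_11| = 19 × 11 = 209
Max element order = lcm(19,11) = 209
Cyclic? Yes (gcd=1)

|ℤ_19×ℤ_11| = 209, max element order = 209


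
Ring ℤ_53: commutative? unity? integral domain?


ℤ_53 is a commutative ring with unity 1; 53 is prime, so ℤ_53 is a field (hence an integral domain)
Commutative: Yes
Integral domain: Yes
Has unity: Yes

ℤ_53: Commutative=Yes, Unity=Yes


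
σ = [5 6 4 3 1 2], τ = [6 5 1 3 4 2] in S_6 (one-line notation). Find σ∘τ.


σ∘τ: apply τ first, then σ
1 →τ 6 →σ 2
2 →τ 5 →σ 1
3 →τ 1 →σ 5
4 →τ 3 →σ 4
5 →τ 4 →σ 3
6 →τ 2 →σ 6

σ∘τ = [2 1 5 4 3 6]


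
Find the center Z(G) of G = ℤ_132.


Z(G) = {g ∈ G | gx = xg for all x ∈ G}
ℤ_132 is abelian, so Z(G) = G

Z(ℤ_132) = ℤ_132


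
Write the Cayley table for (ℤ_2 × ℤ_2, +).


Elements: {(0,0), (0,1), (1,0), (1,1)}
Operation: componentwise addition mod (2, 2)
Entry (a, b) = ((a₁+b₁) mod 2, (a₂+b₂) mod 2)

Cayley table:
      | (0,0) | (0,1) | (1,0) | (1,1)
(0,0) | (0,0) | (0,1) | (1,0) | (1,1)
(0,1) | (0,1) | (0,0) | (1,1) | (1,0)
(1,0) | (1,0) | (1,1) | (0,0) | (0,1)
(1,1) | (1,1) | (1,0) | (0,1) | (0,0)


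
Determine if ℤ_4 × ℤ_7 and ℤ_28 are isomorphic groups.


Comparing ℤ_4 × ℤ_7 and ℤ_28:
gcd(4,7) = 1, so ℤ_4 × ℤ_7 ≅ ℤ_28 (CRT)

Yes, ℤ_4 × ℤ_7 ≅ ℤ_28


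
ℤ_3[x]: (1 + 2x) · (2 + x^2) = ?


Expand and collect like terms; reduce coefficients mod 3:
x^0: 1·2 = 2 ≡ 2 (mod 3)
x^1: 1·0 + 2·2 = 4 ≡ 1 (mod 3)
x^2: 1·1 + 2·0 = 1 ≡ 1 (mod 3)
x^3: 2·1 = 2 ≡ 2 (mod 3)
Result: 2 + x + x^2 + 2x^3

f · g = 2 + x + x^2 + 2x^3


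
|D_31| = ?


|D_n| = 2n (n rotations and n reflections)
|D_31| = 2×31 = 62

|D_31| = 62


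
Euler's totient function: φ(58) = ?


Factor n: 58 = 2 × 29
φ(n) = n · ∏(1 - 1/p) over distinct primes p | n
φ(58) = 58 · (1 - 1/2) · (1 - 1/29) = 28

φ(58) = 28


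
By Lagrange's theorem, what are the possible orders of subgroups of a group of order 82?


Lagrange's theorem: |H| divides |G|
|G| = 82
Divisors of 82: 1, 2, 41, 82

Possible subgroup orders: {1, 2, 41, 82}


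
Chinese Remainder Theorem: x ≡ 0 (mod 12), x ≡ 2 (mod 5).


m₁ = 12, m₂ = 5, gcd = 1, so CRT applies. M = m₁·m₂ = 60
Let M₁ = M/m₁ = 5, M₂ = M/m₂ = 12
Find y₁ ≡ M₁⁻¹ (mod m₁): 5⁻¹ ≡ 5 (mod 12)
Find y₂ ≡ M₂⁻¹ (mod m₂): 12⁻¹ ≡ 3 (mod 5)
x = a₁·M₁·y₁ + a₂·M₂·y₂ = 0·5·5 + 2·12·3 = 72
Reduce mod 60: x ≡ 12
Check: 12 mod 12 = 0 ✓, 12 mod 5 = 2 ✓

x ≡ 12 (mod 60)


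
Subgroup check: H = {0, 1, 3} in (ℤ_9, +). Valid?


Subgroup test for H = {0, 1, 3} in (ℤ_9, +):
(1) 0 ∈ H? Yes
(2) Closure: for all a,b ∈ H, (a+b) mod 9 ∈ H? No  [counterexample: 1 + 1 = 2 ∉ H]
(3) Inverses: for all a ∈ H, -a mod 9 ∈ H? No

No, H is not a subgroup of ℤ_9


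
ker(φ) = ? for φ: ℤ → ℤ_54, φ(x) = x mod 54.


Kernel = preimage of identity
ker(φ) = {x ∈ ℤ : x ≡ 0 (mod 54)} = 54ℤ = {0, ±54, ±108, ...}

ker(φ) = 54ℤ


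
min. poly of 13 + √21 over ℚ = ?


Let α = 13 + √21. Then α - 13 = √21, so (α - 13)² = 21, giving α² - 26α + 148 = 0. Degree 2 and α ∉ ℚ, so this is the minimal polynomial.

Minimal polynomial: x² - 26x + 148


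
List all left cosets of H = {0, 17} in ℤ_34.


H = {0, 17}, |H| = 2
Number of cosets = |G|/|H| = 34/2 = 17
0 + H = {0, 17}
1 + H = {1, 18}
2 + H = {2, 19}
3 + H = {3, 20}
4 + H = {4, 21}
5 + H = {5, 22}
6 + H = {6, 23}
7 + H = {7, 24}
8 + H = {8, 25}
9 + H = {9, 26}
10 + H = {10, 27}
11 + H = {11, 28}
12 + H = {12, 29}
13 + H = {13, 30}
14 + H = {14, 31}
15 + H = {15, 32}
16 + H = {16, 33}

Cosets: 0+H={0,17}; 1+H={1,18}; 2+H={2,19}; 3+H={3,20}; 4+H={4,21}; 5+H={5,22}; 6+H={6,23}; 7+H={7,24}; 8+H={8,25}; 9+H={9,26}; 10+H={10,27}; 11+H={11,28}; 12+H={12,29}; 13+H={13,30}; 14+H={14,31}; 15+H={15,32}; 16+H={16,33}


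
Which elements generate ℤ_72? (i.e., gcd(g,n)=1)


g generates ℤ_n iff gcd(g,n) = 1
Prime factors of 72: 2, 3
Generators are g ∈ {1,...,71} not divisible by any of these primes.
Generators: {1, 5, 7, 11, 13, 17, 19, 23, 25, 29, 31, 35, 37, 41, 43, 47, 49, 53, 55, 59, 61, 65, 67, 71}
Number of generators = φ(72) = 24

Generators of ℤ_72 = {1, 5, 7, 11, 13, 17, 19, 23, 25, 29, 31, 35, 37, 41, 43, 47, 49, 53, 55, 59, 61, 65, 67, 71}


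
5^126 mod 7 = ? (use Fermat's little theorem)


Fermat's little theorem: if p is prime and gcd(a,p)=1, then a^(p-1) ≡ 1 (mod p)
p = 7 is prime, gcd(5,7) = 1
Reduce exponent: 126 mod 6 = 0
So 5^126 ≡ 5^0 (mod 7)
5^0 = 1

5^126 ≡ 1 (mod 7)


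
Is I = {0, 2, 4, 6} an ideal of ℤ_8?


Check ideal conditions for I = {0, 2, 4, 6} in ℤ_8:
(1) I is an additive subgroup? Yes
(2) For r ∈ ℤ_8 and a ∈ I: r·a ∈ I? Yes

Yes, I is an ideal of ℤ_8


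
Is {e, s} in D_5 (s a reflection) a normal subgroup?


H = {e, s} in D_5 (s a reflection)
r·s·r⁻¹ = sr⁻² ≠ s for n ≥ 3, so {e, s} is not closed under conjugation

No, not a normal subgroup


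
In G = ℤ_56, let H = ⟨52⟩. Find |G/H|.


|⟨52⟩| = n / gcd(52, 56) = 56 / 4 = 14
H is normal (ℤ_56 is abelian).
|G/H| = |G| / |H| = 56 / 14 = 4

|G/H| = 4


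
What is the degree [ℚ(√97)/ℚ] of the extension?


√97 has minimal polynomial x² - 97 (irreducible over ℚ since 97 is squarefree)

[ℚ(√97)/ℚ] = 2


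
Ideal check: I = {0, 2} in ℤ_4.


Check ideal conditions for I = {0, 2} in ℤ_4:
(1) I is an additive subgroup? Yes
(2) For r ∈ ℤ_4 and a ∈ I: r·a ∈ I? Yes

Yes, I is an ideal of ℤ_4


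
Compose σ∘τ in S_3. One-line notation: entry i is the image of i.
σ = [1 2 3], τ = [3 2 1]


σ∘τ: apply τ first, then σ
1 →τ 3 →σ 3
2 →τ 2 →σ 2
3 →τ 1 →σ 1

σ∘τ = [3 2 1]


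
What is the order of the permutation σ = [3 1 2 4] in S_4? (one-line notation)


Cycle decomposition: (1 3 2)
Cycle lengths: 3
Order = lcm(3) = 3

ord(σ) = 3


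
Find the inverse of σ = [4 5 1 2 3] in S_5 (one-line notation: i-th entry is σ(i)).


To find σ⁻¹, swap domain and range:
σ(1) = 4 → σ⁻¹(4) = 1
σ(2) = 5 → σ⁻¹(5) = 2
σ(3) = 1 → σ⁻¹(1) = 3
σ(4) = 2 → σ⁻¹(2) = 4
σ(5) = 3 → σ⁻¹(3) = 5

σ⁻¹ = [3 4 5 1 2]


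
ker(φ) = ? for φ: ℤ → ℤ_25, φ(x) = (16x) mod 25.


Kernel = preimage of identity
ker(φ) = {x ∈ ℤ : 16x ≡ 0 (mod 25)}. gcd(16,25) = 1, so 16x ≡ 0 (mod 25) ⟺ x ≡ 0 (mod 25/1 = 25). Hence ker(φ) = 25ℤ

ker(φ) = 25ℤ


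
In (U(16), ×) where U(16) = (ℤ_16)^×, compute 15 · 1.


Operation: multiplication mod 16
15 · 1 = (a × b) mod 16 with a = 15, b = 1

15 · 1 = 15


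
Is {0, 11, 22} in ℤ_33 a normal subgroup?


H = {0, 11, 22} in ℤ_33
ℤ_33 is abelian; every subgroup of an abelian group is normal

Yes, normal subgroup


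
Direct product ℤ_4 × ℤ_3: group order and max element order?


|ℤ_4 × ℤ_3| = 4 × 3 = 12
Max element order = lcm(4,3) = 12
Cyclic? Yes (gcd=1)

|ℤ_4×ℤ_3| = 12, max element order = 12


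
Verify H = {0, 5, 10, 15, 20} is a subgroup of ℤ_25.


Subgroup test for H = {0, 5, 10, 15, 20} in (ℤ_25, +):
(1) 0 ∈ H? Yes
(2) Closure: for all a,b ∈ H, (a+b) mod 25 ∈ H? Yes
(3) Inverses: for all a ∈ H, -a mod 25 ∈ H? Yes

Yes, H is a subgroup of ℤ_25


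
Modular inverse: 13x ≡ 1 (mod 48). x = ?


Use the extended Euclidean algorithm to write 1 = 13·s + 48·t; then s mod 48 is the inverse.
Euclidean algorithm:
  13 = 0·48 + 13
  48 = 3·13 + 9
  13 = 1·9 + 4
  9 = 2·4 + 1
  4 = 4·1 + 0
gcd(13,48) = 1
Back-substitution gives: 13·(-11) + 48·(3) = 1
So 13⁻¹ ≡ -11 ≡ 37 (mod 48)
Check: 13 × 37 = 481 ≡ 1 (mod 48) ✓

13⁻¹ ≡ 37 (mod 48)


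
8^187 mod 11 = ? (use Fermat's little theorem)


Fermat's little theorem: if p is prime and gcd(a,p)=1, then a^(p-1) ≡ 1 (mod p)
p = 11 is prime, gcd(8,11) = 1
Reduce exponent: 187 mod 10 = 7
So 8^187 ≡ 8^7 (mod 11)
8^7 mod 11 = 2

8^187 ≡ 2 (mod 11)


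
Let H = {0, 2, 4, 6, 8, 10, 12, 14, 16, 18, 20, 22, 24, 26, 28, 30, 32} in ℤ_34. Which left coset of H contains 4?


4 + H = {4 + h (mod 34) : h ∈ H}
4+0=4, 4+2=6, 4+4=8, 4+6=10, 4+8=12, 4+10=14, 4+12=16, 4+14=18, 4+16=20, 4+18=22, 4+20=24, 4+22=26, 4+24=28, 4+26=30, 4+28=32, 4+30=0, 4+32=2
4 + H = {0, 2, 4, 6, 8, 10, 12, 14, 16, 18, 20, 22, 24, 26, 28, 30, 32} = 0 + H

4 + H = {0, 2, 4, 6, 8, 10, 12, 14, 16, 18, 20, 22, 24, 26, 28, 30, 32}


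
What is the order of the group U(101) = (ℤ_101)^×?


U(n) is the group of units mod n; |U(n)| = φ(n)
|U(101)| = φ(101) = 100

|U(101) = (ℤ_101)^×| = 100


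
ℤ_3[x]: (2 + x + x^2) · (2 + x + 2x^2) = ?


Expand and collect like terms; reduce coefficients mod 3:
x^0: 2·2 = 4 ≡ 1 (mod 3)
x^1: 2·1 + 1·2 = 4 ≡ 1 (mod 3)
x^2: 2·2 + 1·1 + 1·2 = 7 ≡ 1 (mod 3)
x^3: 1·2 + 1·1 = 3 ≡ 0 (mod 3)
x^4: 1·2 = 2 ≡ 2 (mod 3)
Result: 1 + x + x^2 + 2x^4

f · g = 1 + x + x^2 + 2x^4


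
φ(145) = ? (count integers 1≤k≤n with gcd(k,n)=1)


Factor n: 145 = 5 × 29
φ(n) = n · ∏(1 - 1/p) over distinct primes p | n
φ(145) = 145 · (1 - 1/5) · (1 - 1/29) = 112

φ(145) = 112


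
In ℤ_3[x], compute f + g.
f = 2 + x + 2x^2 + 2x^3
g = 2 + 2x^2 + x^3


Add coefficients mod 3:
x^0: 2 + 2 = 1 (mod 3)
x^1: 1 + 0 = 1 (mod 3)
x^2: 2 + 2 = 1 (mod 3)
x^3: 2 + 1 = 0 (mod 3)
Result: 1 + x + x^2

f + g = 1 + x + x^2


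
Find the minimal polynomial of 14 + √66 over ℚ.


Let α = 14 + √66. Then α - 14 = √66, so (α - 14)² = 66, giving α² - 28α + 130 = 0. Degree 2 and α ∉ ℚ, so this is the minimal polynomial.

Minimal polynomial: x² - 28x + 130


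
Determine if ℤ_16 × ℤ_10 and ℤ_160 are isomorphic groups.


Comparing ℤ_16 × ℤ_10 and ℤ_160:
gcd(16,10) = 2 ≠ 1. Max element order in ℤ_16×ℤ_10 is lcm(16,10) = 80 < 160, so it has no element of order 160

No, ℤ_16 × ℤ_10 ≇ ℤ_160


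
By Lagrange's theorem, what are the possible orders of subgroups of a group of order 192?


Lagrange's theorem: |H| divides |G|
|G| = 192
Divisors of 192: 1, 2, 3, 4, 6, 8, 12, 16, 24, 32, 48, 64, 96, 192

Possible subgroup orders: {1, 2, 3, 4, 6, 8, 12, 16, 24, 32, 48, 64, 96, 192}


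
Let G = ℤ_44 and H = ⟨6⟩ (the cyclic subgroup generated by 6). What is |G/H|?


|⟨6⟩| = n / gcd(6, 44) = 44 / 2 = 22
H is normal (ℤ_44 is abelian).
|G/H| = |G| / |H| = 44 / 22 = 2

|G/H| = 2


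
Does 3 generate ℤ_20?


g generates ℤ_n iff gcd(g, n) = 1
gcd(3, 20) = 1
Since gcd = 1, 3 is a generator.

Yes, 3 generates ℤ_20


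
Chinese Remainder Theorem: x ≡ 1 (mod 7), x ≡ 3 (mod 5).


m₁ = 7, m₂ = 5, gcd = 1, so CRT applies. M = m₁·m₂ = 35
Let M₁ = M/m₁ = 5, M₂ = M/m₂ = 7
Find y₁ ≡ M₁⁻¹ (mod m₁): 5⁻¹ ≡ 3 (mod 7)
Find y₂ ≡ M₂⁻¹ (mod m₂): 7⁻¹ ≡ 3 (mod 5)
x = a₁·M₁·y₁ + a₂·M₂·y₂ = 1·5·3 + 3·7·3 = 78
Reduce mod 35: x ≡ 8
Check: 8 mod 7 = 1 ✓, 8 mod 5 = 3 ✓

x ≡ 8 (mod 35)


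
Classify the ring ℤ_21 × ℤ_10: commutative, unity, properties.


Direct product ring; commutative with unity (1,1); but (1,0)·(0,1) = (0,0) gives zero divisors, so not an integral domain
Commutative: Yes
Integral domain: No
Has unity: Yes

ℤ_21 × ℤ_10: Commutative=Yes, Unity=Yes


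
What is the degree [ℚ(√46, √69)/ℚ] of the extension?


[ℚ(√46,√69):ℚ] = [ℚ(√46,√69):ℚ(√46)]·[ℚ(√46):ℚ] = 2·2 = 4

[ℚ(√46, √69)/ℚ] = 4


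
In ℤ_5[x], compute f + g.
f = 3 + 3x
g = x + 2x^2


Add coefficients mod 5:
x^0: 3 + 0 = 3 (mod 5)
x^1: 3 + 1 = 4 (mod 5)
x^2: 0 + 2 = 2 (mod 5)
Result: 3 + 4x + 2x^2

f + g = 3 + 4x + 2x^2


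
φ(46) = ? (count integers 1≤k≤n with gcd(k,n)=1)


Factor n: 46 = 2 × 23
φ(n) = n · ∏(1 - 1/p) over distinct primes p | n
φ(46) = 46 · (1 - 1/2) · (1 - 1/23) = 22

φ(46) = 22


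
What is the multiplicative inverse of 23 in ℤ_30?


Use the extended Euclidean algorithm to write 1 = 23·s + 30·t; then s mod 30 is the inverse.
Euclidean algorithm:
  23 = 0·30 + 23
  30 = 1·23 + 7
  23 = 3·7 + 2
  7 = 3·2 + 1
  2 = 2·1 + 0
gcd(23,30) = 1
Back-substitution gives: 23·(-13) + 30·(10) = 1
So 23⁻¹ ≡ -13 ≡ 17 (mod 30)
Check: 23 × 17 = 391 ≡ 1 (mod 30) ✓

23⁻¹ ≡ 17 (mod 30)


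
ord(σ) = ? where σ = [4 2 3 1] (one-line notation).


Cycle decomposition: (1 4)
Cycle lengths: 2
Order = lcm(2) = 2

ord(σ) = 2


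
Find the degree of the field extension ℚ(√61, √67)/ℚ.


[ℚ(√61,√67):ℚ] = [ℚ(√61,√67):ℚ(√61)]·[ℚ(√61):ℚ] = 2·2 = 4

[ℚ(√61, √67)/ℚ] = 4


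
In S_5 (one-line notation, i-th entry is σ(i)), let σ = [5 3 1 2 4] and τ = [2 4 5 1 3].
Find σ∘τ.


σ∘τ: apply τ first, then σ
1 →τ 2 →σ 3
2 →τ 4 →σ 2
3 →τ 5 →σ 4
4 →τ 1 →σ 5
5 →τ 3 →σ 1

σ∘τ = [3 2 4 5 1]


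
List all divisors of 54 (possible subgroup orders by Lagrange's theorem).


Lagrange's theorem: |H| divides |G|
|G| = 54
Divisors of 54: 1, 2, 3, 6, 9, 18, 27, 54

Possible subgroup orders: {1, 2, 3, 6, 9, 18, 27, 54}


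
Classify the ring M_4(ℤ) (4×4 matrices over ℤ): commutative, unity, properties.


Matrix multiplication is non-commutative for n ≥ 2; the identity matrix I is the unity; singular matrices give zero divisors, so not an integral domain
Commutative: No
Integral domain: No
Has unity: Yes

M_4(ℤ) (4×4 matrices over ℤ): Commutative=No, Unity=Yes


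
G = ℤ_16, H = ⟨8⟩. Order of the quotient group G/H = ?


|⟨8⟩| = n / gcd(8, 16) = 16 / 8 = 2
H is normal (ℤ_16 is abelian).
|G/H| = |G| / |H| = 16 / 2 = 8

|G/H| = 8


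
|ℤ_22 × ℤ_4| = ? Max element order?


|ℤ_22 × ℤ_4| = 22 × 4 = 88
Max element order = lcm(22,4) = 44
Cyclic? No (gcd=2)

|ℤ_22×ℤ_4| = 88, max element order = 44


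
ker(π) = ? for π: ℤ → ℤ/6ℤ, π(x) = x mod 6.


Kernel = preimage of identity
ker(π) = multiples of 6 = 6ℤ

ker(π) = 6ℤ


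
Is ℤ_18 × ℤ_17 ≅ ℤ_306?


Comparing ℤ_18 × ℤ_17 and ℤ_306:
gcd(18,17) = 1, so ℤ_18 × ℤ_17 ≅ ℤ_306 (CRT)

Yes, ℤ_18 × ℤ_17 ≅ ℤ_306


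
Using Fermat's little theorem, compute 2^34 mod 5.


Fermat's little theorem: if p is prime and gcd(a,p)=1, then a^(p-1) ≡ 1 (mod p)
p = 5 is prime, gcd(2,5) = 1
Reduce exponent: 34 mod 4 = 2
So 2^34 ≡ 2^2 (mod 5)
2^2 mod 5 = 4

2^34 ≡ 4 (mod 5)


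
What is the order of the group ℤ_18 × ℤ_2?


|A × B| = |A| · |B|
|ℤ_18 × ℤ_2| = 18 × 2 = 36

|ℤ_18 × ℤ_2| = 36


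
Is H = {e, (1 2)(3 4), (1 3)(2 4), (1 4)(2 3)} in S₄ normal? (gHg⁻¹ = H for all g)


H = {e, (1 2)(3 4), (1 3)(2 4), (1 4)(2 3)} in S₄
This is the Klein four-group V₄; it is normal in S₄ (it is a union of conjugacy classes)

Yes, normal subgroup


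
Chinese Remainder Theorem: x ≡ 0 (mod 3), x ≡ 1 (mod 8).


m₁ = 3, m₂ = 8, gcd = 1, so CRT applies. M = m₁·m₂ = 24
Let M₁ = M/m₁ = 8, M₂ = M/m₂ = 3
Find y₁ ≡ M₁⁻¹ (mod m₁): 8⁻¹ ≡ 2 (mod 3)
Find y₂ ≡ M₂⁻¹ (mod m₂): 3⁻¹ ≡ 3 (mod 8)
x = a₁·M₁·y₁ + a₂·M₂·y₂ = 0·8·2 + 1·3·3 = 9
Reduce mod 24: x ≡ 9
Check: 9 mod 3 = 0 ✓, 9 mod 8 = 1 ✓

x ≡ 9 (mod 24)
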